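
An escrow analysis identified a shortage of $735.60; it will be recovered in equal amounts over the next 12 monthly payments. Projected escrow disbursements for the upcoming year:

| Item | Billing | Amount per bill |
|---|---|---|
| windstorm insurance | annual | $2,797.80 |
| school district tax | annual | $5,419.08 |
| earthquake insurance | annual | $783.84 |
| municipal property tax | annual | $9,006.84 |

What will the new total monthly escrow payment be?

Windstorm insurance = $2,797.80 annually
School district tax = $5,419.08 annually
Earthquake insurance = $783.84 annually
Municipal property tax = $9,006.84 annually
Annual escrow total = $2,797.80 + $5,419.08 + $783.84 + $9,006.84 = $18,007.56
Monthly = $18,007.56 / 12 = $1,500.63
Monthly shortage recovery: $735.60 ÷ 12 = $61.30
New monthly escrow = $1,500.63 + $61.30 = $1,561.93

$1,561.93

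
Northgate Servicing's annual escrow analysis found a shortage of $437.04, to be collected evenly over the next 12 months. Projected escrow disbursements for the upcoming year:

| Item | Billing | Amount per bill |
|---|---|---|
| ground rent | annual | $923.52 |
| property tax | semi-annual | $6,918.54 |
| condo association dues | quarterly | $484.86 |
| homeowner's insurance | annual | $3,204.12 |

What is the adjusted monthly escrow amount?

$1,695.10

Ground rent: $923.52 per year
Property tax: $6,918.54 × 2 = $13,837.08 per year
Condo association dues: $484.86 × 4 = $1,939.44 per year
Homeowner's insurance: $3,204.12 per year
Yearly total = $19,904.16
Base monthly escrow = $19,904.16 / 12 = $1,658.68
Shortage spread = $437.04 / 12 = $36.42/mo
New monthly escrow = $1,658.68 + $36.42 = $1,695.10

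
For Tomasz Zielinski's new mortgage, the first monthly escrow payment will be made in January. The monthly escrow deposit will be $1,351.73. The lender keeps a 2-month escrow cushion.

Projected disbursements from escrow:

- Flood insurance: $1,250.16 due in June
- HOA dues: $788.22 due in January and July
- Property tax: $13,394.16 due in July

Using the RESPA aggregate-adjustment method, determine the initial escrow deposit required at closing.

$9,462.11

Cushion = 2 × $1,351.73 = $2,703.46
Trial balance (start $0, +$1,351.73 each month, − disbursements):
  Jan: +$1,351.73 − $788.22 → $563.51
  Feb: +$1,351.73 → $1,915.24
  Mar: +$1,351.73 → $3,266.97
  Apr: +$1,351.73 → $4,618.70
  May: +$1,351.73 → $5,970.43
  Jun: +$1,351.73 − $1,250.16 → $6,072.00
  Jul: +$1,351.73 − $14,182.38 → -$6,758.65
  Aug: +$1,351.73 → -$5,406.92
  Sep: +$1,351.73 → -$4,055.19
  Oct: +$1,351.73 → -$2,703.46
  Nov: +$1,351.73 → -$1,351.73
  Dec: +$1,351.73 → $0.00
Lowest trial balance = -$6,758.65 (Jul)
Initial deposit = cushion − low point = $2,703.46 − (-$6,758.65) = $9,462.11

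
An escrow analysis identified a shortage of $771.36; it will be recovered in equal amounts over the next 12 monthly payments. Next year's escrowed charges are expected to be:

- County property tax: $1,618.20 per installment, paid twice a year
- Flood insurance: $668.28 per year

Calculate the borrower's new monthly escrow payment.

County property tax: $1,618.20 × 2 = $3,236.40
Flood insurance: $668.28
Combined annual = $3,904.68
Per month = $3,904.68 / 12 = $325.39
Shortage per month = $771.36 / 12 = $64.28
New monthly escrow = $325.39 + $64.28 = $389.67

$389.67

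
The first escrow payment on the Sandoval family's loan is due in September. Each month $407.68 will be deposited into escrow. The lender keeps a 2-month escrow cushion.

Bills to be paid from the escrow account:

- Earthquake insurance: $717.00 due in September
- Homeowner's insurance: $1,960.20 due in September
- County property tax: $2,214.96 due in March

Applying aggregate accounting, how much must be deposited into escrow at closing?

$3,084.88

Cushion = 2 × $407.68 = $815.36
Trial balance (start $0, +$407.68 each month, − disbursements):
  Sep: +$407.68 − $2,677.20 → -$2,269.52
  Oct: +$407.68 → -$1,861.84
  Nov: +$407.68 → -$1,454.16
  Dec: +$407.68 → -$1,046.48
  Jan: +$407.68 → -$638.80
  Feb: +$407.68 → -$231.12
  Mar: +$407.68 − $2,214.96 → -$2,038.40
  Apr: +$407.68 → -$1,630.72
  May: +$407.68 → -$1,223.04
  Jun: +$407.68 → -$815.36
  Jul: +$407.68 → -$407.68
  Aug: +$407.68 → $0.00
Lowest trial balance = -$2,269.52 (Sep)
Initial deposit = cushion − low point = $815.36 − (-$2,269.52) = $3,084.88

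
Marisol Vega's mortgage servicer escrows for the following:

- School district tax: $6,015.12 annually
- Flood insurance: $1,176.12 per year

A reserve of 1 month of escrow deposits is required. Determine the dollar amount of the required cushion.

School district tax — $6,015.12 annually
Flood insurance — $1,176.12 annually
Annual escrow total = $6,015.12 + $1,176.12 = $7,191.24
Per month = $7,191.24 / 12 = $599.27
Reserve = 1 × $599.27 = $599.27

$599.27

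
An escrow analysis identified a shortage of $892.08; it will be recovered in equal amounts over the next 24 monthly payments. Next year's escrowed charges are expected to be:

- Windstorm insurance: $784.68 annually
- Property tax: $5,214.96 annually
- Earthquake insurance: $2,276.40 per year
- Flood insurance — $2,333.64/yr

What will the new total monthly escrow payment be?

$921.31

Windstorm insurance — $784.68 per year
Property tax — $5,214.96 per year
Earthquake insurance — $2,276.40 per year
Flood insurance — $2,333.64 per year
Combined annual = $784.68 + $5,214.96 + $2,276.40 + $2,333.64 = $10,609.68
Per month = $10,609.68 ÷ 12 = $884.14
Shortage spread = $892.08 ÷ 24 = $37.17/mo
Adjusted monthly = $884.14 + $37.17 = $921.31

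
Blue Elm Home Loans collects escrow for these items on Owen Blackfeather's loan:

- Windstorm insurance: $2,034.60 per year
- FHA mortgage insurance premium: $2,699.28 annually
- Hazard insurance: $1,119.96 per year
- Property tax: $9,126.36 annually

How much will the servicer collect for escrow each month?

$1,248.35

Windstorm insurance: $2,034.60 per year
FHA mortgage insurance premium: $2,699.28 per year
Hazard insurance: $1,119.96 per year
Property tax: $9,126.36 per year
Combined annual = $14,980.20
Monthly = $14,980.20 / 12 = $1,248.35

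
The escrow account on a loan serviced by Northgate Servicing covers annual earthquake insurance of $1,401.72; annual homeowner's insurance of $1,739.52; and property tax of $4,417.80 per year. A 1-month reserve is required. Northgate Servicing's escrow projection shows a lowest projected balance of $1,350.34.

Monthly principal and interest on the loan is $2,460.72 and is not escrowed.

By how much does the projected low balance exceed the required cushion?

$720.42

Earthquake insurance = $1,401.72
Homeowner's insurance = $1,739.52
Property tax = $4,417.80
Annual escrow total = $7,559.04
Monthly = $7,559.04 ÷ 12 = $629.92
Required cushion = 1 × $629.92 = $629.92
Excess over cushion: $1,350.34 − $629.92 = $720.42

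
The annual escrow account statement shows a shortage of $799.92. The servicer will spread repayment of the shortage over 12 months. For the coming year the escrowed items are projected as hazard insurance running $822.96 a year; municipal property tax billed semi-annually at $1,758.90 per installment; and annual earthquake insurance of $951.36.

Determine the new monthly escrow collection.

$507.67

Hazard insurance = $822.96 per year
Municipal property tax = $1,758.90 × 2 = $3,517.80 per year
Earthquake insurance = $951.36 per year
Yearly total = $822.96 + $3,517.80 + $951.36 = $5,292.12
Per month = $5,292.12 / 12 = $441.01
Shortage spread = $799.92 ÷ 12 = $66.66/mo
Adjusted monthly = $441.01 + $66.66 = $507.67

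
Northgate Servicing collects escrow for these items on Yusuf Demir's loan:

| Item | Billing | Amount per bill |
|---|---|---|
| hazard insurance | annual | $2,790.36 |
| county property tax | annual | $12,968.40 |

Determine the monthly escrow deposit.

$1,313.23

Hazard insurance — $2,790.36
County property tax — $12,968.40
Total annual escrow = $2,790.36 + $12,968.40 = $15,758.76
Per month = $15,758.76 / 12 = $1,313.23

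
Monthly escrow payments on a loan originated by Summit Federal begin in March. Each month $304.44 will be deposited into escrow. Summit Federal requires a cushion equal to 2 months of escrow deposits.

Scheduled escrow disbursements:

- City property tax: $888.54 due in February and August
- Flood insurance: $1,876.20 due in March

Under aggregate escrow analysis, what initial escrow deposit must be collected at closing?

Cushion = 2 × $304.44 = $608.88
Trial balance (start $0, +$304.44 each month, − disbursements):
  Mar: +$304.44 − $1,876.20 → -$1,571.76
  Apr: +$304.44 → -$1,267.32
  May: +$304.44 → -$962.88
  Jun: +$304.44 → -$658.44
  Jul: +$304.44 → -$354.00
  Aug: +$304.44 − $888.54 → -$938.10
  Sep: +$304.44 → -$633.66
  Oct: +$304.44 → -$329.22
  Nov: +$304.44 → -$24.78
  Dec: +$304.44 → $279.66
  Jan: +$304.44 → $584.10
  Feb: +$304.44 − $888.54 → $0.00
Lowest trial balance = -$1,571.76 (Mar)
Initial deposit = cushion − low point = $608.88 − (-$1,571.76) = $2,180.64

$2,180.64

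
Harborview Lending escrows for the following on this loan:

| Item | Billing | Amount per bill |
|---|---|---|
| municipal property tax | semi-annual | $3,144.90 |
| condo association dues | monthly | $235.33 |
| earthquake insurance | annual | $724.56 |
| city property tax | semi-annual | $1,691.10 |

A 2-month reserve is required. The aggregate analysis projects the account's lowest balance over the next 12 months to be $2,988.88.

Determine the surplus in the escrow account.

Municipal property tax — $3,144.90 × 2 = $6,289.80/yr
Condo association dues — $235.33 × 12 = $2,823.96/yr
Earthquake insurance — $724.56/yr
City property tax — $1,691.10 × 2 = $3,382.20/yr
Annual escrow total = $6,289.80 + $2,823.96 + $724.56 + $3,382.20 = $13,220.52
Per month = $13,220.52 / 12 = $1,101.71
Required cushion = 2 × $1,101.71 = $2,203.42
Excess over cushion: $2,988.88 − $2,203.42 = $785.46

$785.46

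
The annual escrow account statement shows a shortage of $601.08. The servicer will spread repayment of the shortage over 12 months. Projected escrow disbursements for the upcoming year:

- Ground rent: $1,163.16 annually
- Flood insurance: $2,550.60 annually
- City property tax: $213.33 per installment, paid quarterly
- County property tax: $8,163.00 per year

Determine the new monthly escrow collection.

Ground rent: $1,163.16/yr
Flood insurance: $2,550.60/yr
City property tax: $213.33 × 4 = $853.32/yr
County property tax: $8,163.00/yr
Annual escrow total = $12,730.08
Monthly escrow = $12,730.08 / 12 = $1,060.84
Shortage spread = $601.08 ÷ 12 = $50.09/mo
New monthly escrow = $1,060.84 + $50.09 = $1,110.93

$1,110.93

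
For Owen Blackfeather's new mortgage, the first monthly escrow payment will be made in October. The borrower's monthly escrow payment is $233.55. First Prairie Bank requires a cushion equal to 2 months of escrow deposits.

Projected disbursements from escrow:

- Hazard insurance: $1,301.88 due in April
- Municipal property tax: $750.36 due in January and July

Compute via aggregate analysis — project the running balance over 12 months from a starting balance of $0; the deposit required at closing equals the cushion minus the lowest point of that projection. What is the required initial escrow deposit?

Cushion = 2 × $233.55 = $467.10
Trial balance (start $0, +$233.55 each month, − disbursements):
  Oct: +$233.55 → $233.55
  Nov: +$233.55 → $467.10
  Dec: +$233.55 → $700.65
  Jan: +$233.55 − $750.36 → $183.84
  Feb: +$233.55 → $417.39
  Mar: +$233.55 → $650.94
  Apr: +$233.55 − $1,301.88 → -$417.39
  May: +$233.55 → -$183.84
  Jun: +$233.55 → $49.71
  Jul: +$233.55 − $750.36 → -$467.10
  Aug: +$233.55 → -$233.55
  Sep: +$233.55 → $0.00
Lowest trial balance = -$467.10 (Jul)
Initial deposit = cushion − low point = $467.10 − (-$467.10) = $934.20

$934.20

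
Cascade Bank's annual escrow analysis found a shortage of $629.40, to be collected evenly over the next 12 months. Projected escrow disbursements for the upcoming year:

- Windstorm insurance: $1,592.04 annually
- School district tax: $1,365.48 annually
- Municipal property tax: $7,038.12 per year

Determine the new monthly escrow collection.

Windstorm insurance: $1,592.04 annually
School district tax: $1,365.48 annually
Municipal property tax: $7,038.12 annually
Total per year = $9,995.64
Base monthly escrow = $9,995.64 ÷ 12 = $832.97
Shortage per month = $629.40 / 12 = $52.45
Adjusted monthly = $832.97 + $52.45 = $885.42

$885.42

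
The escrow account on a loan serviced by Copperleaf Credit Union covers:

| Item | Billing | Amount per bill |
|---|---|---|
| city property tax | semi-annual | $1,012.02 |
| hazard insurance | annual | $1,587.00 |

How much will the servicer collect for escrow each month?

City property tax = $1,012.02 × 2 = $2,024.04 annually
Hazard insurance = $1,587.00 annually
Annual escrow total = $2,024.04 + $1,587.00 = $3,611.04
Monthly = $3,611.04 ÷ 12 = $300.92

$300.92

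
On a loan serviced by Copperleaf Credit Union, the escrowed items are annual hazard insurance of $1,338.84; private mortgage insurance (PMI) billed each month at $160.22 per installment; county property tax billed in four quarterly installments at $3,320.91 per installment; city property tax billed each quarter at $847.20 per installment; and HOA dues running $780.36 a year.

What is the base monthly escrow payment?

$1,726.19

Hazard insurance: $1,338.84
Private mortgage insurance (PMI): $160.22 × 12 = $1,922.64
County property tax: $3,320.91 × 4 = $13,283.64
City property tax: $847.20 × 4 = $3,388.80
HOA dues: $780.36
Combined annual = $20,714.28
Monthly = $20,714.28 / 12 = $1,726.19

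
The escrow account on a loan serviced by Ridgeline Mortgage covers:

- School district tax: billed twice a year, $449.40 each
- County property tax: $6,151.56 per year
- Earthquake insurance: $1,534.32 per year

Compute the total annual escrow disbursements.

School district tax: $449.40 × 2 = $898.80 annually
County property tax: $6,151.56 annually
Earthquake insurance: $1,534.32 annually
Combined annual = $898.80 + $6,151.56 + $1,534.32 = $8,584.68

$8,584.68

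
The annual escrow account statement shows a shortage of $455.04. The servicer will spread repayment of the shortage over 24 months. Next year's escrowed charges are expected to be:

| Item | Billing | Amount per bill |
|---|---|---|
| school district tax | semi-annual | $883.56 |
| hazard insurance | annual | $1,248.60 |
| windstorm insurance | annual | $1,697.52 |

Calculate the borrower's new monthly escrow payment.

School district tax: $883.56 × 2 = $1,767.12 per year
Hazard insurance: $1,248.60 per year
Windstorm insurance: $1,697.52 per year
Annual escrow total = $1,767.12 + $1,248.60 + $1,697.52 = $4,713.24
Base monthly escrow = $4,713.24 ÷ 12 = $392.77
Shortage per month = $455.04 ÷ 24 = $18.96
Adjusted monthly = $392.77 + $18.96 = $411.73

$411.73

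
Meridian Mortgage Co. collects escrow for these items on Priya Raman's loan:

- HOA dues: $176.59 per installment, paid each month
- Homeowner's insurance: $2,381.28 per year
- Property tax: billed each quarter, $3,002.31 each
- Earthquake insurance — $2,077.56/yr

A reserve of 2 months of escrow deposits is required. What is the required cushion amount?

HOA dues: $176.59 × 12 = $2,119.08 per year
Homeowner's insurance: $2,381.28 per year
Property tax: $3,002.31 × 4 = $12,009.24 per year
Earthquake insurance: $2,077.56 per year
Combined annual = $2,119.08 + $2,381.28 + $12,009.24 + $2,077.56 = $18,587.16
Per month = $18,587.16 / 12 = $1,548.93
Required cushion = 2 × $1,548.93 = $3,097.86

$3,097.86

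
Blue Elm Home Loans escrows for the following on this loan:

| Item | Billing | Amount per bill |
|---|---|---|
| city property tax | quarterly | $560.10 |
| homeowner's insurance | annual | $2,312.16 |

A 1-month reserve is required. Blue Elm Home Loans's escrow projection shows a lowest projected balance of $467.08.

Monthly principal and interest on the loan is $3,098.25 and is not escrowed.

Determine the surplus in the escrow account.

$87.70

City property tax — $560.10 × 4 = $2,240.40
Homeowner's insurance — $2,312.16
Combined annual = $4,552.56
Per month = $4,552.56 / 12 = $379.38
Cushion = 1 × $379.38 = $379.38
Surplus = $467.08 − $379.38 = $87.70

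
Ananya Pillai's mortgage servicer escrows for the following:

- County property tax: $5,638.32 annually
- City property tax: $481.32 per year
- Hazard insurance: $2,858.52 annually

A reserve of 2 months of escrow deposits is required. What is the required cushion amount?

$1,496.36

County property tax = $5,638.32 annually
City property tax = $481.32 annually
Hazard insurance = $2,858.52 annually
Combined annual = $8,978.16
Monthly escrow = $8,978.16 / 12 = $748.18
Required cushion = 2 × $748.18 = $1,496.36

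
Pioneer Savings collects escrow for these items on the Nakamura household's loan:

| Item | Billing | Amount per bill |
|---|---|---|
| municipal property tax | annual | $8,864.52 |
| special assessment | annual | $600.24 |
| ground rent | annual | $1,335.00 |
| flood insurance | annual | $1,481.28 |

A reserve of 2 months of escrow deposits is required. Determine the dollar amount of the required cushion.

Municipal property tax: $8,864.52 annually
Special assessment: $600.24 annually
Ground rent: $1,335.00 annually
Flood insurance: $1,481.28 annually
Yearly total = $12,281.04
Monthly = $12,281.04 ÷ 12 = $1,023.42
Cushion = 2 × $1,023.42 = $2,046.84

$2,046.84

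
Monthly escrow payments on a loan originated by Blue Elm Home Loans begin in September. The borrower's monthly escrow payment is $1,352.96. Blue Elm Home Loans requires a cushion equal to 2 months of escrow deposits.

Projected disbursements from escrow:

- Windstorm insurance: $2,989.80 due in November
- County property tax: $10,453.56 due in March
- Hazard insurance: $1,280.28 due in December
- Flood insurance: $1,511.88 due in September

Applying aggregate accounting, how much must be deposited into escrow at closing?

Cushion = 2 × $1,352.96 = $2,705.92
Trial balance (start $0, +$1,352.96 each month, − disbursements):
  Sep: +$1,352.96 − $1,511.88 → -$158.92
  Oct: +$1,352.96 → $1,194.04
  Nov: +$1,352.96 − $2,989.80 → -$442.80
  Dec: +$1,352.96 − $1,280.28 → -$370.12
  Jan: +$1,352.96 → $982.84
  Feb: +$1,352.96 → $2,335.80
  Mar: +$1,352.96 − $10,453.56 → -$6,764.80
  Apr: +$1,352.96 → -$5,411.84
  May: +$1,352.96 → -$4,058.88
  Jun: +$1,352.96 → -$2,705.92
  Jul: +$1,352.96 → -$1,352.96
  Aug: +$1,352.96 → $0.00
Lowest trial balance = -$6,764.80 (Mar)
Initial deposit = cushion − low point = $2,705.92 − (-$6,764.80) = $9,470.72

$9,470.72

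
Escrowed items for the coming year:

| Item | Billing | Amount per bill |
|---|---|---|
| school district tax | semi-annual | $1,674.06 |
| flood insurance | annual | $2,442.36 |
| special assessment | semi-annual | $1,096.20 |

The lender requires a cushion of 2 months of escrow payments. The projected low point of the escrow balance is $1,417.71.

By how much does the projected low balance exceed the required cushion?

School district tax = $1,674.06 × 2 = $3,348.12 per year
Flood insurance = $2,442.36 per year
Special assessment = $1,096.20 × 2 = $2,192.40 per year
Yearly total = $3,348.12 + $2,442.36 + $2,192.40 = $7,982.88
Monthly escrow = $7,982.88 / 12 = $665.24
Required cushion = 2 × $665.24 = $1,330.48
Excess over cushion: $1,417.71 − $1,330.48 = $87.23

$87.23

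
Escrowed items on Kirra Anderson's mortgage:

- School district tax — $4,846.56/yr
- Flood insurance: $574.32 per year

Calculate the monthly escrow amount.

School district tax: $4,846.56 per year
Flood insurance: $574.32 per year
Yearly total = $5,420.88
Monthly = $5,420.88 / 12 = $451.74

$451.74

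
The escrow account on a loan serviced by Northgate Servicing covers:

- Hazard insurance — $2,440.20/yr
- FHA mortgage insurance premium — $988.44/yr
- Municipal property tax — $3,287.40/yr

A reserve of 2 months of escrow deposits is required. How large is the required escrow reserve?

$1,119.34

Hazard insurance: $2,440.20 per year
FHA mortgage insurance premium: $988.44 per year
Municipal property tax: $3,287.40 per year
Yearly total = $2,440.20 + $988.44 + $3,287.40 = $6,716.04
Monthly = $6,716.04 ÷ 12 = $559.67
Reserve = 2 × $559.67 = $1,119.34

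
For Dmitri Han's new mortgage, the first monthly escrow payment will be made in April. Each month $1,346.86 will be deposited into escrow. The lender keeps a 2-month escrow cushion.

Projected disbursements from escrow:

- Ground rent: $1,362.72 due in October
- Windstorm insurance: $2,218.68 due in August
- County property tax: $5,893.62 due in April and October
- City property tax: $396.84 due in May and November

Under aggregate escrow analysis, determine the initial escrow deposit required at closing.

$9,031.18

Cushion = 2 × $1,346.86 = $2,693.72
Trial balance (start $0, +$1,346.86 each month, − disbursements):
  Apr: +$1,346.86 − $5,893.62 → -$4,546.76
  May: +$1,346.86 − $396.84 → -$3,596.74
  Jun: +$1,346.86 → -$2,249.88
  Jul: +$1,346.86 → -$903.02
  Aug: +$1,346.86 − $2,218.68 → -$1,774.84
  Sep: +$1,346.86 → -$427.98
  Oct: +$1,346.86 − $7,256.34 → -$6,337.46
  Nov: +$1,346.86 − $396.84 → -$5,387.44
  Dec: +$1,346.86 → -$4,040.58
  Jan: +$1,346.86 → -$2,693.72
  Feb: +$1,346.86 → -$1,346.86
  Mar: +$1,346.86 → $0.00
Lowest trial balance = -$6,337.46 (Oct)
Initial deposit = cushion − low point = $2,693.72 − (-$6,337.46) = $9,031.18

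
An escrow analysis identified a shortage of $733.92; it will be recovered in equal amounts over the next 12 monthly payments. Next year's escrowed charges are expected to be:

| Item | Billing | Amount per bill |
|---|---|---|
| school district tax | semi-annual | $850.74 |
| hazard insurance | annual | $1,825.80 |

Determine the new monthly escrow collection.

School district tax = $850.74 × 2 = $1,701.48
Hazard insurance = $1,825.80
Annual escrow total = $1,701.48 + $1,825.80 = $3,527.28
Monthly = $3,527.28 / 12 = $293.94
Monthly shortage recovery: $733.92 / 12 = $61.16
New monthly escrow = $293.94 + $61.16 = $355.10

$355.10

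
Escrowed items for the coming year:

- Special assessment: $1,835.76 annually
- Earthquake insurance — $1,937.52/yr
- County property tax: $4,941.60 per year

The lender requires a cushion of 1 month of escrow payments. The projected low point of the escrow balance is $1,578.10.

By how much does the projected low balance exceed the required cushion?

Special assessment — $1,835.76/yr
Earthquake insurance — $1,937.52/yr
County property tax — $4,941.60/yr
Combined annual = $8,714.88
Monthly = $8,714.88 / 12 = $726.24
Cushion = 1 × $726.24 = $726.24
Excess over cushion: $1,578.10 − $726.24 = $851.86

$851.86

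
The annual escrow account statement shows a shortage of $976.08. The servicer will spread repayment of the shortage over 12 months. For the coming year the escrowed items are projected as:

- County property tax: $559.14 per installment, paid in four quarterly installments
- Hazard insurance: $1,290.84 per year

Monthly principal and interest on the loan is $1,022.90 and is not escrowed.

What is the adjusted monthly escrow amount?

$375.29

County property tax = $559.14 × 4 = $2,236.56
Hazard insurance = $1,290.84
Yearly total = $3,527.40
Monthly = $3,527.40 ÷ 12 = $293.95
Shortage spread = $976.08 / 12 = $81.34/mo
New monthly escrow = $293.95 + $81.34 = $375.29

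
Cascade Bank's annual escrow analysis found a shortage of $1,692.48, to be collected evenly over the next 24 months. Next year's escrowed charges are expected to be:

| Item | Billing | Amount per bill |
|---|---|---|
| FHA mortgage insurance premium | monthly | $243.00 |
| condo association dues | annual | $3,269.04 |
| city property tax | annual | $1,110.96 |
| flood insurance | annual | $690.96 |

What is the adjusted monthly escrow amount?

$736.10

FHA mortgage insurance premium — $243.00 × 12 = $2,916.00 per year
Condo association dues — $3,269.04 per year
City property tax — $1,110.96 per year
Flood insurance — $690.96 per year
Yearly total = $2,916.00 + $3,269.04 + $1,110.96 + $690.96 = $7,986.96
Monthly escrow = $7,986.96 / 12 = $665.58
Monthly shortage recovery: $1,692.48 ÷ 24 = $70.52
New monthly escrow = $665.58 + $70.52 = $736.10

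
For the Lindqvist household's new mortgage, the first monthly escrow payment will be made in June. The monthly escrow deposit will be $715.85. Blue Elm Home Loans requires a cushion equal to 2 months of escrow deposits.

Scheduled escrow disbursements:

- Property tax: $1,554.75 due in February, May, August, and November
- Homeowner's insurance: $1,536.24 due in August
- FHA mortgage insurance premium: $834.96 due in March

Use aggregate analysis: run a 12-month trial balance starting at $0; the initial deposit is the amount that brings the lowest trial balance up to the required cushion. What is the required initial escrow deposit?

$2,375.14

Cushion = 2 × $715.85 = $1,431.70
Trial balance (start $0, +$715.85 each month, − disbursements):
  Jun: +$715.85 → $715.85
  Jul: +$715.85 → $1,431.70
  Aug: +$715.85 − $3,090.99 → -$943.44
  Sep: +$715.85 → -$227.59
  Oct: +$715.85 → $488.26
  Nov: +$715.85 − $1,554.75 → -$350.64
  Dec: +$715.85 → $365.21
  Jan: +$715.85 → $1,081.06
  Feb: +$715.85 − $1,554.75 → $242.16
  Mar: +$715.85 − $834.96 → $123.05
  Apr: +$715.85 → $838.90
  May: +$715.85 − $1,554.75 → $0.00
Lowest trial balance = -$943.44 (Aug)
Initial deposit = cushion − low point = $1,431.70 − (-$943.44) = $2,375.14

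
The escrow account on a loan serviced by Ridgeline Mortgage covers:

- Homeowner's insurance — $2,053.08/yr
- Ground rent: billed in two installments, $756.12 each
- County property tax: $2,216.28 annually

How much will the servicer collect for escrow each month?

Homeowner's insurance: $2,053.08 per year
Ground rent: $756.12 × 2 = $1,512.24 per year
County property tax: $2,216.28 per year
Yearly total = $5,781.60
Per month = $5,781.60 ÷ 12 = $481.80

$481.80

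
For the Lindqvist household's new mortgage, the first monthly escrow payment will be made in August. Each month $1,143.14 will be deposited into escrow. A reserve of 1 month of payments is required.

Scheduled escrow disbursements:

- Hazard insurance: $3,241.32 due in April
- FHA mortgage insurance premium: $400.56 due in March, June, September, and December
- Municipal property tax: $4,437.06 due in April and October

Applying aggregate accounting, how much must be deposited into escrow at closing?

Cushion = 1 × $1,143.14 = $1,143.14
Trial balance (start $0, +$1,143.14 each month, − disbursements):
  Aug: +$1,143.14 → $1,143.14
  Sep: +$1,143.14 − $400.56 → $1,885.72
  Oct: +$1,143.14 − $4,437.06 → -$1,408.20
  Nov: +$1,143.14 → -$265.06
  Dec: +$1,143.14 − $400.56 → $477.52
  Jan: +$1,143.14 → $1,620.66
  Feb: +$1,143.14 → $2,763.80
  Mar: +$1,143.14 − $400.56 → $3,506.38
  Apr: +$1,143.14 − $7,678.38 → -$3,028.86
  May: +$1,143.14 → -$1,885.72
  Jun: +$1,143.14 − $400.56 → -$1,143.14
  Jul: +$1,143.14 → $0.00
Lowest trial balance = -$3,028.86 (Apr)
Initial deposit = cushion − low point = $1,143.14 − (-$3,028.86) = $4,172.00

$4,172.00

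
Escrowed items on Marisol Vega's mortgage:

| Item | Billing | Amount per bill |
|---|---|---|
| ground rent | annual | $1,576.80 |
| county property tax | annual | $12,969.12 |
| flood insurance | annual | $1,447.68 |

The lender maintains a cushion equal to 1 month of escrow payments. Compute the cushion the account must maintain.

Ground rent: $1,576.80/yr
County property tax: $12,969.12/yr
Flood insurance: $1,447.68/yr
Combined annual = $15,993.60
Monthly = $15,993.60 / 12 = $1,332.80
Reserve = 1 × $1,332.80 = $1,332.80

$1,332.80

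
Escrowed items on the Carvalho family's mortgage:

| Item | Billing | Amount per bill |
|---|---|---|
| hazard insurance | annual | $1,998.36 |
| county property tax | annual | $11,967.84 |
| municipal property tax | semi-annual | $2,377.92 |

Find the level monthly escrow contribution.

$1,560.17

Hazard insurance — $1,998.36/yr
County property tax — $11,967.84/yr
Municipal property tax — $2,377.92 × 2 = $4,755.84/yr
Total annual escrow = $1,998.36 + $11,967.84 + $4,755.84 = $18,722.04
Monthly escrow = $18,722.04 / 12 = $1,560.17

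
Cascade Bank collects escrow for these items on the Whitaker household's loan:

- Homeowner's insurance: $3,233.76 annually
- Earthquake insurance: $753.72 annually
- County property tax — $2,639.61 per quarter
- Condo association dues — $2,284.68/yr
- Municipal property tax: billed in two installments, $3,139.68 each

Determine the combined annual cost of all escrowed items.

Homeowner's insurance: $3,233.76 per year
Earthquake insurance: $753.72 per year
County property tax: $2,639.61 × 4 = $10,558.44 per year
Condo association dues: $2,284.68 per year
Municipal property tax: $3,139.68 × 2 = $6,279.36 per year
Combined annual = $3,233.76 + $753.72 + $10,558.44 + $2,284.68 + $6,279.36 = $23,109.96

$23,109.96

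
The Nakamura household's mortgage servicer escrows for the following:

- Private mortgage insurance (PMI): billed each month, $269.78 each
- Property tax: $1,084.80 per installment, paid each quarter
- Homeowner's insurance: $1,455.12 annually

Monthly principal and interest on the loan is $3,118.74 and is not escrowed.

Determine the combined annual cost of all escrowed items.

$9,031.68

Private mortgage insurance (PMI) = $269.78 × 12 = $3,237.36 annually
Property tax = $1,084.80 × 4 = $4,339.20 annually
Homeowner's insurance = $1,455.12 annually
Combined annual = $3,237.36 + $4,339.20 + $1,455.12 = $9,031.68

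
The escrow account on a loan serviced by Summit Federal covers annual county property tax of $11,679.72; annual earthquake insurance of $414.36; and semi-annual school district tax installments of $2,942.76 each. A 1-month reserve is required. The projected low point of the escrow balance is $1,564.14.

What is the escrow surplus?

County property tax — $11,679.72
Earthquake insurance — $414.36
School district tax — $2,942.76 × 2 = $5,885.52
Yearly total = $17,979.60
Monthly = $17,979.60 / 12 = $1,498.30
Required cushion = 1 × $1,498.30 = $1,498.30
Surplus = $1,564.14 − $1,498.30 = $65.84

$65.84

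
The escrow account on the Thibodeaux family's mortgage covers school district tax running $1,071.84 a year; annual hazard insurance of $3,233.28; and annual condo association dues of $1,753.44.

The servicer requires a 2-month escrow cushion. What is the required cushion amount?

$1,009.76

School district tax = $1,071.84 annually
Hazard insurance = $3,233.28 annually
Condo association dues = $1,753.44 annually
Annual escrow total = $1,071.84 + $3,233.28 + $1,753.44 = $6,058.56
Monthly escrow = $6,058.56 / 12 = $504.88
Required cushion = 2 × $504.88 = $1,009.76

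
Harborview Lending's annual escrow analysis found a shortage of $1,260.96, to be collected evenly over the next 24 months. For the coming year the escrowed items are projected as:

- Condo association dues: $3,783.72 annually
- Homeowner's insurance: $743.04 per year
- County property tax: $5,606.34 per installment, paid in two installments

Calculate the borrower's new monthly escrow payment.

$1,364.16

Condo association dues: $3,783.72 per year
Homeowner's insurance: $743.04 per year
County property tax: $5,606.34 × 2 = $11,212.68 per year
Annual escrow total = $3,783.72 + $743.04 + $11,212.68 = $15,739.44
Monthly escrow = $15,739.44 ÷ 12 = $1,311.62
Shortage per month = $1,260.96 / 24 = $52.54
Adjusted monthly = $1,311.62 + $52.54 = $1,364.16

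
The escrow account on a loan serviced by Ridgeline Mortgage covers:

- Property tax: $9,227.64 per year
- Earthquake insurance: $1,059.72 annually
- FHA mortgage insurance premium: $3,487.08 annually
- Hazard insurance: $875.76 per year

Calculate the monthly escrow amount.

Property tax — $9,227.64 per year
Earthquake insurance — $1,059.72 per year
FHA mortgage insurance premium — $3,487.08 per year
Hazard insurance — $875.76 per year
Total annual escrow = $14,650.20
Base monthly escrow = $14,650.20 / 12 = $1,220.85

$1,220.85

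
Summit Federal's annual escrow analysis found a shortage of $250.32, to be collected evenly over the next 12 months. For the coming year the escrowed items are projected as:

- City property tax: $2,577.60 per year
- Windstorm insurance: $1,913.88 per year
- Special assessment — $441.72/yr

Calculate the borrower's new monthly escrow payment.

City property tax — $2,577.60
Windstorm insurance — $1,913.88
Special assessment — $441.72
Combined annual = $4,933.20
Base monthly escrow = $4,933.20 / 12 = $411.10
Shortage spread = $250.32 / 12 = $20.86/mo
Adjusted monthly = $411.10 + $20.86 = $431.96

$431.96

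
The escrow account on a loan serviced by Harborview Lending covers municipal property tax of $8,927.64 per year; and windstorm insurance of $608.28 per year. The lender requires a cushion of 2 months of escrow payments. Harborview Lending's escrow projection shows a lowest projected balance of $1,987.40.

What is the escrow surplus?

$398.08

Municipal property tax: $8,927.64/yr
Windstorm insurance: $608.28/yr
Yearly total = $8,927.64 + $608.28 = $9,535.92
Per month = $9,535.92 / 12 = $794.66
Required reserve = 2 × $794.66 = $1,589.32
Surplus = $1,987.40 − $1,589.32 = $398.08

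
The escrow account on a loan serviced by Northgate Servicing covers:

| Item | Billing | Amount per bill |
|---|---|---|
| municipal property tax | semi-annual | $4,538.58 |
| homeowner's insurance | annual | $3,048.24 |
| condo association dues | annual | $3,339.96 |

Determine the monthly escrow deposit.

$1,288.78

Municipal property tax: $4,538.58 × 2 = $9,077.16
Homeowner's insurance: $3,048.24
Condo association dues: $3,339.96
Yearly total = $9,077.16 + $3,048.24 + $3,339.96 = $15,465.36
Monthly escrow = $15,465.36 ÷ 12 = $1,288.78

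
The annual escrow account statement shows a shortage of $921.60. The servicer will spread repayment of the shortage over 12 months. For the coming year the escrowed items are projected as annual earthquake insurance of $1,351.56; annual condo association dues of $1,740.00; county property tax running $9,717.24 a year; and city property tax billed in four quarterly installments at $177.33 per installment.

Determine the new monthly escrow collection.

$1,203.31

Earthquake insurance = $1,351.56
Condo association dues = $1,740.00
County property tax = $9,717.24
City property tax = $177.33 × 4 = $709.32
Combined annual = $13,518.12
Per month = $13,518.12 / 12 = $1,126.51
Monthly shortage recovery: $921.60 ÷ 12 = $76.80
New monthly escrow = $1,126.51 + $76.80 = $1,203.31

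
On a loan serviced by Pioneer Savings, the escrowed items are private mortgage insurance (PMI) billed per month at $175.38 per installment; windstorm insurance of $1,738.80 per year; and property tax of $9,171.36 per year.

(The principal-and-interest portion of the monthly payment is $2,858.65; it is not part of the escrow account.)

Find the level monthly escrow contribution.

$1,084.56

Private mortgage insurance (PMI): $175.38 × 12 = $2,104.56 annually
Windstorm insurance: $1,738.80 annually
Property tax: $9,171.36 annually
Total annual escrow = $13,014.72
Monthly escrow = $13,014.72 / 12 = $1,084.56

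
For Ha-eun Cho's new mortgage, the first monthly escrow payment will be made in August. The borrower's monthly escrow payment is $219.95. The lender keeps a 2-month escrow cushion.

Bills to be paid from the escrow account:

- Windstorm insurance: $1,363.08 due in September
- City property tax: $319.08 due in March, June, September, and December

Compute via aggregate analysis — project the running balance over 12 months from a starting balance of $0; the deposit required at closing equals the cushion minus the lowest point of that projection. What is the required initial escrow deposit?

$1,682.16

Cushion = 2 × $219.95 = $439.90
Trial balance (start $0, +$219.95 each month, − disbursements):
  Aug: +$219.95 → $219.95
  Sep: +$219.95 − $1,682.16 → -$1,242.26
  Oct: +$219.95 → -$1,022.31
  Nov: +$219.95 → -$802.36
  Dec: +$219.95 − $319.08 → -$901.49
  Jan: +$219.95 → -$681.54
  Feb: +$219.95 → -$461.59
  Mar: +$219.95 − $319.08 → -$560.72
  Apr: +$219.95 → -$340.77
  May: +$219.95 → -$120.82
  Jun: +$219.95 − $319.08 → -$219.95
  Jul: +$219.95 → $0.00
Lowest trial balance = -$1,242.26 (Sep)
Initial deposit = cushion − low point = $439.90 − (-$1,242.26) = $1,682.16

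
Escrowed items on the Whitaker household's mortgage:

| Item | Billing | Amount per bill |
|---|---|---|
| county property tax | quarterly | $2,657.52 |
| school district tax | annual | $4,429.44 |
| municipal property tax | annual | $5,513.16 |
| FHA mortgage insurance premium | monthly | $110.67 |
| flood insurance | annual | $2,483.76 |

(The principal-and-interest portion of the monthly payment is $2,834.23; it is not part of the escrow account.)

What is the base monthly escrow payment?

County property tax — $2,657.52 × 4 = $10,630.08 annually
School district tax — $4,429.44 annually
Municipal property tax — $5,513.16 annually
FHA mortgage insurance premium — $110.67 × 12 = $1,328.04 annually
Flood insurance — $2,483.76 annually
Yearly total = $10,630.08 + $4,429.44 + $5,513.16 + $1,328.04 + $2,483.76 = $24,384.48
Per month = $24,384.48 / 12 = $2,032.04

$2,032.04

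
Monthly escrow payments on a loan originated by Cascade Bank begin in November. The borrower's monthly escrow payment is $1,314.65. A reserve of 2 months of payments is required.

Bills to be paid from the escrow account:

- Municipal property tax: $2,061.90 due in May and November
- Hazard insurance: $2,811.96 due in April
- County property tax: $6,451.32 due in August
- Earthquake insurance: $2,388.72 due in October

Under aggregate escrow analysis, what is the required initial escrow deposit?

Cushion = 2 × $1,314.65 = $2,629.30
Trial balance (start $0, +$1,314.65 each month, − disbursements):
  Nov: +$1,314.65 − $2,061.90 → -$747.25
  Dec: +$1,314.65 → $567.40
  Jan: +$1,314.65 → $1,882.05
  Feb: +$1,314.65 → $3,196.70
  Mar: +$1,314.65 → $4,511.35
  Apr: +$1,314.65 − $2,811.96 → $3,014.04
  May: +$1,314.65 − $2,061.90 → $2,266.79
  Jun: +$1,314.65 → $3,581.44
  Jul: +$1,314.65 → $4,896.09
  Aug: +$1,314.65 − $6,451.32 → -$240.58
  Sep: +$1,314.65 → $1,074.07
  Oct: +$1,314.65 − $2,388.72 → $0.00
Lowest trial balance = -$747.25 (Nov)
Initial deposit = cushion − low point = $2,629.30 − (-$747.25) = $3,376.55

$3,376.55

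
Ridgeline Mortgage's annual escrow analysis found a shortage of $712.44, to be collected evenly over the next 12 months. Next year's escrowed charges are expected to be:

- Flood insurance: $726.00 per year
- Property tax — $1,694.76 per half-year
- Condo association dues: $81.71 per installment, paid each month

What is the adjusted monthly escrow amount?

$484.04

Flood insurance: $726.00/yr
Property tax: $1,694.76 × 2 = $3,389.52/yr
Condo association dues: $81.71 × 12 = $980.52/yr
Total annual escrow = $726.00 + $3,389.52 + $980.52 = $5,096.04
Per month = $5,096.04 / 12 = $424.67
Shortage per month = $712.44 / 12 = $59.37
Adjusted monthly = $424.67 + $59.37 = $484.04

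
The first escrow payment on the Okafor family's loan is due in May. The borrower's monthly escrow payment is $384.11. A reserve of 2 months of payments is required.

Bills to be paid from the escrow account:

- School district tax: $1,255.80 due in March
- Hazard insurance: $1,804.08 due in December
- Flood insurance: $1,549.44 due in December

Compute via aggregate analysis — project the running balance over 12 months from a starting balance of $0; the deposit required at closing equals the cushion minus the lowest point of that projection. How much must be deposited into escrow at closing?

Cushion = 2 × $384.11 = $768.22
Trial balance (start $0, +$384.11 each month, − disbursements):
  May: +$384.11 → $384.11
  Jun: +$384.11 → $768.22
  Jul: +$384.11 → $1,152.33
  Aug: +$384.11 → $1,536.44
  Sep: +$384.11 → $1,920.55
  Oct: +$384.11 → $2,304.66
  Nov: +$384.11 → $2,688.77
  Dec: +$384.11 − $3,353.52 → -$280.64
  Jan: +$384.11 → $103.47
  Feb: +$384.11 → $487.58
  Mar: +$384.11 − $1,255.80 → -$384.11
  Apr: +$384.11 → $0.00
Lowest trial balance = -$384.11 (Mar)
Initial deposit = cushion − low point = $768.22 − (-$384.11) = $1,152.33

$1,152.33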